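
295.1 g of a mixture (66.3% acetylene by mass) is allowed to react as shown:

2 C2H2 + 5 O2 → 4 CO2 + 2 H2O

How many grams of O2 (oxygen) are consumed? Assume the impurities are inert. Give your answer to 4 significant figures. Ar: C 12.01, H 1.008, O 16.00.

Mass of pure C2H2 = 295.1 g × 0.663 = 195.65 g.
M(C2H2) = 2(12.01) + 2(1.008) = 26.036 g/mol.
M(O2) = 2(16.00) = 32.00 g/mol.
n(C2H2) = 195.65 g / 26.036 g/mol = 7.5146 mol.
From the equation the C2H2:O2 mole ratio is 2:5, so n(O2) = 7.5146 × 5/2 = 18.787 mol.
Mass of O2 = 18.787 mol × 32.00 g/mol = 601.17 g.

601.2 g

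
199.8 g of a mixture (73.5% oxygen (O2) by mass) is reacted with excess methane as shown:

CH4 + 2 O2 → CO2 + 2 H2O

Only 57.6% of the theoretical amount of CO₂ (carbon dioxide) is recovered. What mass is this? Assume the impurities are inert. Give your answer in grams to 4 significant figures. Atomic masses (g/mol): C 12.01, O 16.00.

58.17 g

Pure O2 available = 199.8 g × 0.735 = 146.85 g.
M(O2) = 2(16.00) = 32.00 g/mol.
M(CO2) = 12.01 + 2(16.00) = 44.01 g/mol.
n(O2) = 146.85 g / 32.00 g/mol = 4.5892 mol.
From the equation the O2:CO2 mole ratio is 2:1, so n(CO2) = 4.5892 × 1/2 = 2.2946 mol.
Mass of CO2 = 2.2946 mol × 44.01 g/mol = 100.98 g.
Actual mass collected = 100.98 g × 0.576 = 58.167 g.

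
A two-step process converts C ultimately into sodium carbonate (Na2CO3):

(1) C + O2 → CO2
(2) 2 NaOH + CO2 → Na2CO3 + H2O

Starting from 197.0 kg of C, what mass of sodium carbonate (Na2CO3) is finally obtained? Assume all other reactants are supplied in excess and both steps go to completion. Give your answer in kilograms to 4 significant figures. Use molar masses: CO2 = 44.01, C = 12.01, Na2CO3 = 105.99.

197.0 kg = 197000 g.
n(C) = 197000 / 12.01 = 16403 mol.
Step 1 gives a 1:1 ratio of C to CO2, so n(CO2) = 16403 mol.
In step 2 the CO2:Na2CO3 ratio is 1:1, so n(Na2CO3) = 16403 mol.
Mass of Na2CO3 = 16403 × 105.99 = 1.7386 × 10^6 g = 1739 kg.

1739 kg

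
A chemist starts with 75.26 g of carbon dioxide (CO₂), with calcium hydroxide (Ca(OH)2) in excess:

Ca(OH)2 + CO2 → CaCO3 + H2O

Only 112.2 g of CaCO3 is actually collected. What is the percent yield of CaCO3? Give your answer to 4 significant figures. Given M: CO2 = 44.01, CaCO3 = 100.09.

n(CO2) = 75.260 g / 44.01 g/mol = 1.7101 mol.
From the equation the CO2:CaCO3 mole ratio is 1:1, so n(CaCO3) = 1.7101 × 1/1 = 1.7101 mol.
Mass of CaCO3 = 1.7101 mol × 100.09 g/mol = 171.16 g.
This is the theoretical yield. Percent yield = 112.2 g / 171.16 g × 100% = 65.553%.

65.55 %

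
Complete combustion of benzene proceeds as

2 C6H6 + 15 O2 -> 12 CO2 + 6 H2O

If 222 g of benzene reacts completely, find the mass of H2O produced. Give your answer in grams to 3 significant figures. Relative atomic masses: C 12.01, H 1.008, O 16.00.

154 g

M(C6H6) = 6(12.01) + 6(1.008) = 78.108 g/mol.
M(H2O) = 2(1.008) + 16.00 = 18.016 g/mol.
n(C6H6) = 222.0 g / 78.108 g/mol = 2.842 mol.
From the equation the C6H6:H2O mole ratio is 2:6, so n(H2O) = 2.842 × 6/2 = 8.527 mol.
Mass of H2O = 8.527 mol × 18.016 g/mol = 153.6 g.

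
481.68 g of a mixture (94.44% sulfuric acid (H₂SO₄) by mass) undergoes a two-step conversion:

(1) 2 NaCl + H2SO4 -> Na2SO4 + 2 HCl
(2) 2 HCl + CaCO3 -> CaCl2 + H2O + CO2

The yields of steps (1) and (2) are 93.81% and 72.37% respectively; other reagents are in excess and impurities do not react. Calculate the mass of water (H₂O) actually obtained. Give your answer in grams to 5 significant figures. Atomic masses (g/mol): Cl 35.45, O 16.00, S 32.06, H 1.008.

56.731 g

Pure H2SO4 = 481.68 × 0.9444 = 454.899 g.
M(H2SO4) = 2(1.008) + 32.06 + 4(16.00) = 98.076 g/mol.
M(H2O) = 2(1.008) + 16.00 = 18.016 g/mol.
n(H2SO4) = 454.899 / 98.076 = 4.63823 mol.
Step 1 (H2SO4:HCl = 1:2): theoretical n(HCl) = 9.27645 mol; at 93.81% yield, n(HCl) = 8.70224 mol.
Step 2 (HCl:H2O = 2:1): theoretical n(H2O) = 4.35112 mol, so theoretical mass = 4.35112 × 18.016 = 78.3898 g.
At 72.37% yield, actual mass of H2O = 78.3898 × 0.7237 = 56.7307 g.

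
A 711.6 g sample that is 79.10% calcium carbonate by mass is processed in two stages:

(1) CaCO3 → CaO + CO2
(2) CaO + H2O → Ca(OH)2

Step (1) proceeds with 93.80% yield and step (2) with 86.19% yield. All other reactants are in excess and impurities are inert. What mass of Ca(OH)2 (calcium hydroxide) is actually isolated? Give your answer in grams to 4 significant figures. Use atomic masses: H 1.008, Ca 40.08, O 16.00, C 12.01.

336.9 g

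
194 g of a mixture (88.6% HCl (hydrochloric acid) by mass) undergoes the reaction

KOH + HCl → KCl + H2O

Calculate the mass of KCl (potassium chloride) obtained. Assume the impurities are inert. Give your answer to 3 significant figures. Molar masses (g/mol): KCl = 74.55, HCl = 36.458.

351 g

Mass of pure HCl = 194 g × 0.886 = 171.9 g.
n(HCl) = 171.9 g / 36.458 g/mol = 4.715 mol.
From the equation the HCl:KCl mole ratio is 1:1, so n(KCl) = 4.715 × 1/1 = 4.715 mol.
Mass of KCl = 4.715 mol × 74.55 g/mol = 351.5 g.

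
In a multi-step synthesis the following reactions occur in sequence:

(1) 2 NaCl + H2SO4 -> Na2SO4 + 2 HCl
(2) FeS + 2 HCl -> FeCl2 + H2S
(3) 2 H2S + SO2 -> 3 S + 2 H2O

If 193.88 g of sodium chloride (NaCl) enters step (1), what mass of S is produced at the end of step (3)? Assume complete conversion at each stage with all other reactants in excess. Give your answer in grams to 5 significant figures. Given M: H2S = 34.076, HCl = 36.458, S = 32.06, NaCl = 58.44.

n(NaCl) = 193.88 / 58.44 = 3.31759 mol.
Reaction (1): NaCl→HCl ratio 2:2 ⇒ n(HCl) = 3.31759 mol.
Reaction (2): HCl→H2S ratio 2:1 ⇒ n(H2S) = 1.65880 mol.
Reaction (3): H2S→S ratio 2:3 ⇒ n(S) = 2.48819 mol.
Mass of S = 2.48819 × 32.06 = 79.7715 g.

79.771 g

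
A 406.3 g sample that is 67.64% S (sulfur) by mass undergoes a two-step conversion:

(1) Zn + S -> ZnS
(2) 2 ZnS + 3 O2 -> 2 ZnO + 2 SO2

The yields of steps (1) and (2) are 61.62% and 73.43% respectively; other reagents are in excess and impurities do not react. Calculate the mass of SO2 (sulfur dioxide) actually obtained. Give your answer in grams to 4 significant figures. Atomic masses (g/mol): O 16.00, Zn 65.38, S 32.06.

Pure S = 406.3 × 0.6764 = 274.82 g.
M(S) = 32.06 g/mol.
M(SO2) = 32.06 + 2(16.00) = 64.06 g/mol.
n(S) = 274.82 / 32.06 = 8.5721 mol.
Step 1 (S:ZnS = 1:1): theoretical n(ZnS) = 8.5721 mol; at 61.62% yield, n(ZnS) = 5.2821 mol.
Step 2 (ZnS:SO2 = 2:2): theoretical n(SO2) = 5.2821 mol, so theoretical mass = 5.2821 × 64.06 = 338.37 g.
At 73.43% yield, actual mass of SO2 = 338.37 × 0.7343 = 248.47 g.

248.5 g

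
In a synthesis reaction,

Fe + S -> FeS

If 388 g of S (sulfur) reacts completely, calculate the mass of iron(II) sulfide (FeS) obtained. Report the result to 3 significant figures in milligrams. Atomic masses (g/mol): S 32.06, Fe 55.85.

1060000 mg

M(S) = 32.06 g/mol.
M(FeS) = 55.85 + 32.06 = 87.91 g/mol.
n(S) = 388.0 g / 32.06 g/mol = 12.10 mol.
From the equation the S:FeS mole ratio is 1:1, so n(FeS) = 12.10 × 1/1 = 12.10 mol.
Mass of FeS = 12.10 mol × 87.91 g/mol = 1064 g.
Converting to mg: 1064 g = 1060000 mg.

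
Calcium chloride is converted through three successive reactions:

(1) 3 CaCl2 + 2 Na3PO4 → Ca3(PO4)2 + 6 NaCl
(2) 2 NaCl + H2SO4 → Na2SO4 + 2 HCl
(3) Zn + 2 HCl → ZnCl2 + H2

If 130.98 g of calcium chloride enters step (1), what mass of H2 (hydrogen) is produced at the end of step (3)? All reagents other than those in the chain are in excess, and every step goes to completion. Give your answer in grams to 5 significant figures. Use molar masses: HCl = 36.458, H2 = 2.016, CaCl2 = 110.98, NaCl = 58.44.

2.3793 g

n(CaCl2) = 130.98 / 110.98 = 1.18021 mol.
Reaction (1): CaCl2→NaCl ratio 3:6 ⇒ n(NaCl) = 2.36043 mol.
Reaction (2): NaCl→HCl ratio 2:2 ⇒ n(HCl) = 2.36043 mol.
Reaction (3): HCl→H2 ratio 2:1 ⇒ n(H2) = 1.18021 mol.
Mass of H2 = 1.18021 × 2.016 = 2.37931 g.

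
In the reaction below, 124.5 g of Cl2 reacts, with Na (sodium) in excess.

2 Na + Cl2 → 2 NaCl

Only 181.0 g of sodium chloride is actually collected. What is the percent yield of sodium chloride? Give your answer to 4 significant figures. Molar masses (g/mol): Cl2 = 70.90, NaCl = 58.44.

88.19 %

n(Cl2) = 124.50 g / 70.90 g/mol = 1.7560 mol.
From the equation the Cl2:NaCl mole ratio is 1:2, so n(NaCl) = 1.7560 × 2/1 = 3.5120 mol.
Mass of NaCl = 3.5120 mol × 58.44 g/mol = 205.24 g.
This is the theoretical yield. Percent yield = 181.0 g / 205.24 g × 100% = 88.189%.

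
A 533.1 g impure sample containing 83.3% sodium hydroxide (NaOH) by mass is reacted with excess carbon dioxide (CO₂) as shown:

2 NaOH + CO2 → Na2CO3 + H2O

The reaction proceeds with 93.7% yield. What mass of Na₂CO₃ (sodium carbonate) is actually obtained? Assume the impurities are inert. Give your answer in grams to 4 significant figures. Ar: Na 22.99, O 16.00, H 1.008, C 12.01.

Pure NaOH available = 533.1 g × 0.833 = 444.07 g.
M(NaOH) = 22.99 + 16.00 + 1.008 = 39.998 g/mol.
M(Na2CO3) = 2(22.99) + 12.01 + 3(16.00) = 105.99 g/mol.
n(NaOH) = 444.07 g / 39.998 g/mol = 11.102 mol.
From the equation the NaOH:Na2CO3 mole ratio is 2:1, so n(Na2CO3) = 11.102 × 1/2 = 5.5512 mol.
Mass of Na2CO3 = 5.5512 mol × 105.99 g/mol = 588.37 g.
Actual mass collected = 588.37 g × 0.937 = 551.30 g.

551.3 g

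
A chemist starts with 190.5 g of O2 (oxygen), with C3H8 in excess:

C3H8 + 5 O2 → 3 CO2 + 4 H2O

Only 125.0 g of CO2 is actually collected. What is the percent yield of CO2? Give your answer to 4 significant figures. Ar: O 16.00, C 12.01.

M(O2) = 2(16.00) = 32.00 g/mol.
M(CO2) = 12.01 + 2(16.00) = 44.01 g/mol.
n(O2) = 190.50 g / 32.00 g/mol = 5.9531 mol.
From the equation the O2:CO2 mole ratio is 5:3, so n(CO2) = 5.9531 × 3/5 = 3.5719 mol.
Mass of CO2 = 3.5719 mol × 44.01 g/mol = 157.20 g.
This is the theoretical yield. Percent yield = 125.0 g / 157.20 g × 100% = 79.517%.

79.52 %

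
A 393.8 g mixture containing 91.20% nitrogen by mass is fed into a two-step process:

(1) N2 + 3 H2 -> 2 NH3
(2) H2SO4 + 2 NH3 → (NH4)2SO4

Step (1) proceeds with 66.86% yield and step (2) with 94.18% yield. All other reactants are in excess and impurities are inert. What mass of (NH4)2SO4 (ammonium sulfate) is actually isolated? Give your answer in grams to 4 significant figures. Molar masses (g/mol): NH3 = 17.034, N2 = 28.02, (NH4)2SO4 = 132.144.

Pure N2 = 393.8 × 0.9120 = 359.15 g.
n(N2) = 359.15 / 28.02 = 12.817 mol.
Step 1 (N2:NH3 = 1:2): theoretical n(NH3) = 25.635 mol; at 66.86% yield, n(NH3) = 17.140 mol.
Step 2 (NH3:(NH4)2SO4 = 2:1): theoretical n((NH4)2SO4) = 8.5698 mol, so theoretical mass = 8.5698 × 132.144 = 1132.4 g.
At 94.18% yield, actual mass of (NH4)2SO4 = 1132.4 × 0.9418 = 1066.5 g.

1067 g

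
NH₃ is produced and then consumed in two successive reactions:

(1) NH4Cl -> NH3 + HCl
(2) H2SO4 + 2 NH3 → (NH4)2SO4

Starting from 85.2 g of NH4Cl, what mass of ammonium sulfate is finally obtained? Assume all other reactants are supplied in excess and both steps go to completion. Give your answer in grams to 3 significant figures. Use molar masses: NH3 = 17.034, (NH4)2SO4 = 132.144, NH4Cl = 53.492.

105 g

n(NH4Cl) = 85.20 / 53.492 = 1.593 mol.
Step 1 gives a 1:1 ratio of NH4Cl to NH3, so n(NH3) = 1.593 mol.
In step 2 the NH3:(NH4)2SO4 ratio is 2:1, so n((NH4)2SO4) = 0.7964 mol.
Mass of (NH4)2SO4 = 0.7964 × 132.144 = 105.2 g.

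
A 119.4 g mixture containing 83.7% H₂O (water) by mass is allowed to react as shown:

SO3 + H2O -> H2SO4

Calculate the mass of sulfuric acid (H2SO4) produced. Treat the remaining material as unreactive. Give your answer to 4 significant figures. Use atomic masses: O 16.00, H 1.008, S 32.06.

544.0 g

Mass of pure H2O = 119.4 g × 0.837 = 99.938 g.
M(H2O) = 2(1.008) + 16.00 = 18.016 g/mol.
M(H2SO4) = 2(1.008) + 32.06 + 4(16.00) = 98.076 g/mol.
n(H2O) = 99.938 g / 18.016 g/mol = 5.5472 mol.
From the equation the H2O:H2SO4 mole ratio is 1:1, so n(H2SO4) = 5.5472 × 1/1 = 5.5472 mol.
Mass of H2SO4 = 5.5472 mol × 98.076 g/mol = 544.04 g.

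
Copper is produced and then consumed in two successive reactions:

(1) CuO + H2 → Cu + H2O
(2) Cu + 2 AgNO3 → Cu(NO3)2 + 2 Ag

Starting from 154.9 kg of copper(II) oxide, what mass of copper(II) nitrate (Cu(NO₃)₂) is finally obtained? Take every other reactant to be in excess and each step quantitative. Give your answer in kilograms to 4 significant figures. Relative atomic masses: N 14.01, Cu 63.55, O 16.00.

365.2 kg

M(CuO) = 63.55 + 16.00 = 79.55 g/mol.
M(Cu(NO3)2) = 63.55 + 2(14.01) + 6(16.00) = 187.57 g/mol.
154.9 kg = 154900 g.
n(CuO) = 154900 / 79.55 = 1947.2 mol.
Step 1 gives a 1:1 ratio of CuO to Cu, so n(Cu) = 1947.2 mol.
In step 2 the Cu:Cu(NO3)2 ratio is 1:1, so n(Cu(NO3)2) = 1947.2 mol.
Mass of Cu(NO3)2 = 1947.2 × 187.57 = 365240 g = 365.2 kg.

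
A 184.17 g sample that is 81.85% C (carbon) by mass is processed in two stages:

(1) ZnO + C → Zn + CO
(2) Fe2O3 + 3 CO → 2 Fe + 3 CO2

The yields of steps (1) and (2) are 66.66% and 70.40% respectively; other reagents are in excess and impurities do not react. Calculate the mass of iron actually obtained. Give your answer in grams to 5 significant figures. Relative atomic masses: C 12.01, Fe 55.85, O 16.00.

Pure C = 184.17 × 0.8185 = 150.743 g.
M(C) = 12.01 g/mol.
M(Fe) = 55.85 g/mol.
n(C) = 150.743 / 12.01 = 12.5515 mol.
Step 1 (C:CO = 1:1): theoretical n(CO) = 12.5515 mol; at 66.66% yield, n(CO) = 8.36681 mol.
Step 2 (CO:Fe = 3:2): theoretical n(Fe) = 5.57787 mol, so theoretical mass = 5.57787 × 55.85 = 311.524 g.
At 70.40% yield, actual mass of Fe = 311.524 × 0.7040 = 219.313 g.

219.31 g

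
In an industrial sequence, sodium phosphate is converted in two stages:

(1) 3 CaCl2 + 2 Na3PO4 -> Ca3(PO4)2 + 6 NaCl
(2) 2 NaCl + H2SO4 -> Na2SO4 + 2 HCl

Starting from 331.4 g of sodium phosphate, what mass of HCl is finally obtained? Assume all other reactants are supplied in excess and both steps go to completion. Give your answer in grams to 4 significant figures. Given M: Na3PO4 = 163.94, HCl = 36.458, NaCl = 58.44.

221.1 g

n(Na3PO4) = 331.40 / 163.94 = 2.0215 mol.
Step 1 gives a 2:6 ratio of Na3PO4 to NaCl, so n(NaCl) = 6.0644 mol.
In step 2 the NaCl:HCl ratio is 2:2, so n(HCl) = 6.0644 mol.
Mass of HCl = 6.0644 × 36.458 = 221.10 g.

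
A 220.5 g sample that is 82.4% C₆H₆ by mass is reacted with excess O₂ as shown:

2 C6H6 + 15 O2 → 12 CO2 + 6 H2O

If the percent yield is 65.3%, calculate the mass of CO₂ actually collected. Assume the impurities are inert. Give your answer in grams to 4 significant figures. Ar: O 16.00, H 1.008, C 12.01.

401.1 g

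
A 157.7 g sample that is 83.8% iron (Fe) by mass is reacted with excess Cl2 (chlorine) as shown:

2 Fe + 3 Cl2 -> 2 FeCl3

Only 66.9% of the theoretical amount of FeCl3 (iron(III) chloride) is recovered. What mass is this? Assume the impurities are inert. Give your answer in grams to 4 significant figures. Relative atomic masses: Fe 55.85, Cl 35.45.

256.8 g

Pure Fe available = 157.7 g × 0.838 = 132.15 g.
M(Fe) = 55.85 g/mol.
M(FeCl3) = 55.85 + 3(35.45) = 162.20 g/mol.
n(Fe) = 132.15 g / 55.85 g/mol = 2.3662 mol.
From the equation the Fe:FeCl3 mole ratio is 2:2, so n(FeCl3) = 2.3662 × 2/2 = 2.3662 mol.
Mass of FeCl3 = 2.3662 mol × 162.20 g/mol = 383.80 g.
Actual mass collected = 383.80 g × 0.669 = 256.76 g.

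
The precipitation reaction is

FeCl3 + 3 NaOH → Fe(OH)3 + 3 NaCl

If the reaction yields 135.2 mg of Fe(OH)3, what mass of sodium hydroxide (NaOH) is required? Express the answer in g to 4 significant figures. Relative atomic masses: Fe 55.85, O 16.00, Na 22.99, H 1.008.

M(Fe(OH)3) = 55.85 + 3(16.00) + 3(1.008) = 106.874 g/mol.
M(NaOH) = 22.99 + 16.00 + 1.008 = 39.998 g/mol.
Convert: 135.2 mg = 0.13520 g.
n(Fe(OH)3) = 0.13520 g / 106.874 g/mol = 0.0012650 mol.
From the equation the Fe(OH)3:NaOH mole ratio is 1:3, so n(NaOH) = 0.0012650 × 3/1 = 0.0037951 mol.
Mass of NaOH = 0.0037951 mol × 39.998 g/mol = 0.15180 g.

0.1518 g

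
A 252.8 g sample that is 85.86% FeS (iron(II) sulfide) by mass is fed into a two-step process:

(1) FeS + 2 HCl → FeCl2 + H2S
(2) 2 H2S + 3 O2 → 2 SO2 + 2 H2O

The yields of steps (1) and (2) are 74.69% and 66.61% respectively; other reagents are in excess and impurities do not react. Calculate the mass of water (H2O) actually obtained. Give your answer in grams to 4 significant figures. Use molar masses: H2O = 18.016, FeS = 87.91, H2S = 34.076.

22.13 g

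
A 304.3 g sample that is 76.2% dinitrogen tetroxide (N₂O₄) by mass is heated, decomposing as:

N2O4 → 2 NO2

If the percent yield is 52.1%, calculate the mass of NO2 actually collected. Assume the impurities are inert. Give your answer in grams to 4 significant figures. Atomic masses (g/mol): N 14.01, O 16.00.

Pure N2O4 available = 304.3 g × 0.762 = 231.88 g.
M(N2O4) = 2(14.01) + 4(16.00) = 92.02 g/mol.
M(NO2) = 14.01 + 2(16.00) = 46.01 g/mol.
n(N2O4) = 231.88 g / 92.02 g/mol = 2.5199 mol.
From the equation the N2O4:NO2 mole ratio is 1:2, so n(NO2) = 2.5199 × 2/1 = 5.0397 mol.
Mass of NO2 = 5.0397 mol × 46.01 g/mol = 231.88 g.
Actual mass collected = 231.88 g × 0.521 = 120.81 g.

120.8 g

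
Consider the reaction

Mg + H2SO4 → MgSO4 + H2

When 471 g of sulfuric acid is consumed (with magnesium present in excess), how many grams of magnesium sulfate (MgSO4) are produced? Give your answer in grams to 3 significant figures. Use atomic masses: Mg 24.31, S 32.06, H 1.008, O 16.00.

578 g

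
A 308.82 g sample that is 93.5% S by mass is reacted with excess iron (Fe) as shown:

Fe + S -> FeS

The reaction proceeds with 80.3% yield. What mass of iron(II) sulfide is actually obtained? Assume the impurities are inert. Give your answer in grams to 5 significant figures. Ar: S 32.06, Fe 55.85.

Pure S available = 308.82 g × 0.935 = 288.747 g.
M(S) = 32.06 g/mol.
M(FeS) = 55.85 + 32.06 = 87.91 g/mol.
n(S) = 288.747 g / 32.06 g/mol = 9.00645 mol.
From the equation the S:FeS mole ratio is 1:1, so n(FeS) = 9.00645 × 1/1 = 9.00645 mol.
Mass of FeS = 9.00645 mol × 87.91 g/mol = 791.757 g.
Actual mass collected = 791.757 g × 0.803 = 635.781 g.

635.78 g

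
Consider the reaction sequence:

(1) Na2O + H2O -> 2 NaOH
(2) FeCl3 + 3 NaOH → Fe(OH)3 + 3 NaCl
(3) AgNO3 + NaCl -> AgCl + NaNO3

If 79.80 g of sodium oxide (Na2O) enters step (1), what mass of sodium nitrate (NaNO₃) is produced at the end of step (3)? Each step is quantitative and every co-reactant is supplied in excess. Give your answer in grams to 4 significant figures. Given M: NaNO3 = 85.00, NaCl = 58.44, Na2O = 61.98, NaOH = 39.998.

218.9 g

n(Na2O) = 79.80 / 61.98 = 1.2875 mol.
Reaction (1): Na2O→NaOH ratio 1:2 ⇒ n(NaOH) = 2.5750 mol.
Reaction (2): NaOH→NaCl ratio 3:3 ⇒ n(NaCl) = 2.5750 mol.
Reaction (3): NaCl→NaNO3 ratio 1:1 ⇒ n(NaNO3) = 2.5750 mol.
Mass of NaNO3 = 2.5750 × 85.00 = 218.88 g.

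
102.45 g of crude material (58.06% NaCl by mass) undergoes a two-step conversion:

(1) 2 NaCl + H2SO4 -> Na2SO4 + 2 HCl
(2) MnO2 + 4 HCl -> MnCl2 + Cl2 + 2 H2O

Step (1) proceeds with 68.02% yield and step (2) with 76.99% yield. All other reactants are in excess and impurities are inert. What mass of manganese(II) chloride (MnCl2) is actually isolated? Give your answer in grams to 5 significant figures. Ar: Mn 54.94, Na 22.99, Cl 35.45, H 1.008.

16.769 g

Pure NaCl = 102.45 × 0.5806 = 59.4825 g.
M(NaCl) = 22.99 + 35.45 = 58.44 g/mol.
M(MnCl2) = 54.94 + 2(35.45) = 125.84 g/mol.
n(NaCl) = 59.4825 / 58.44 = 1.01784 mol.
Step 1 (NaCl:HCl = 2:2): theoretical n(HCl) = 1.01784 mol; at 68.02% yield, n(HCl) = 0.692334 mol.
Step 2 (HCl:MnCl2 = 4:1): theoretical n(MnCl2) = 0.173083 mol, so theoretical mass = 0.173083 × 125.84 = 21.7808 g.
At 76.99% yield, actual mass of MnCl2 = 21.7808 × 0.7699 = 16.7690 g.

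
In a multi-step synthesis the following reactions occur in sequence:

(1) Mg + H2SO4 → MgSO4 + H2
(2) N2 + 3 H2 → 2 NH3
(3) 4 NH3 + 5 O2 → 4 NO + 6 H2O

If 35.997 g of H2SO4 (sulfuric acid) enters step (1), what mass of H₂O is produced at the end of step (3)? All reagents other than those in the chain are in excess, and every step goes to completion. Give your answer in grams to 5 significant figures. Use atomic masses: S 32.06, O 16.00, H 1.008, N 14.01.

6.6124 g

M(H2SO4) = 2(1.008) + 32.06 + 4(16.00) = 98.076 g/mol.
M(H2O) = 2(1.008) + 16.00 = 18.016 g/mol.
n(H2SO4) = 35.997 / 98.076 = 0.367032 mol.
Reaction (1): H2SO4→H2 ratio 1:1 ⇒ n(H2) = 0.367032 mol.
Reaction (2): H2→NH3 ratio 3:2 ⇒ n(NH3) = 0.244688 mol.
Reaction (3): NH3→H2O ratio 4:6 ⇒ n(H2O) = 0.367032 mol.
Mass of H2O = 0.367032 × 18.016 = 6.61244 g.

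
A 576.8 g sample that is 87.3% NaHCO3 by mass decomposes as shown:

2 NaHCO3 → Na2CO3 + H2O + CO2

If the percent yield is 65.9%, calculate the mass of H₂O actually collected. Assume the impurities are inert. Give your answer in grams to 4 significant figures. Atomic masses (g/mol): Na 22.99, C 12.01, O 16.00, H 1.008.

35.58 g

Pure NaHCO3 available = 576.8 g × 0.873 = 503.55 g.
M(NaHCO3) = 22.99 + 1.008 + 12.01 + 3(16.00) = 84.008 g/mol.
M(H2O) = 2(1.008) + 16.00 = 18.016 g/mol.
n(NaHCO3) = 503.55 g / 84.008 g/mol = 5.9940 mol.
From the equation the NaHCO3:H2O mole ratio is 2:1, so n(H2O) = 5.9940 × 1/2 = 2.9970 mol.
Mass of H2O = 2.9970 mol × 18.016 g/mol = 53.994 g.
Actual mass collected = 53.994 g × 0.659 = 35.582 g.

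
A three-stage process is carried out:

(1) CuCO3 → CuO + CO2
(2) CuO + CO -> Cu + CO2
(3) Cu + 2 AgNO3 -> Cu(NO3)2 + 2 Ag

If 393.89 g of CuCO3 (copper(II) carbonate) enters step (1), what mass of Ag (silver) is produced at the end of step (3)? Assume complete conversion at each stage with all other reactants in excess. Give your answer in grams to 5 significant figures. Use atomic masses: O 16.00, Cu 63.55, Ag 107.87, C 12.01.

687.75 g

M(CuCO3) = 63.55 + 12.01 + 3(16.00) = 123.56 g/mol.
M(Ag) = 107.87 g/mol.
n(CuCO3) = 393.89 / 123.56 = 3.18784 mol.
Reaction (1): CuCO3→CuO ratio 1:1 ⇒ n(CuO) = 3.18784 mol.
Reaction (2): CuO→Cu ratio 1:1 ⇒ n(Cu) = 3.18784 mol.
Reaction (3): Cu→Ag ratio 1:2 ⇒ n(Ag) = 6.37569 mol.
Mass of Ag = 6.37569 × 107.87 = 687.745 g.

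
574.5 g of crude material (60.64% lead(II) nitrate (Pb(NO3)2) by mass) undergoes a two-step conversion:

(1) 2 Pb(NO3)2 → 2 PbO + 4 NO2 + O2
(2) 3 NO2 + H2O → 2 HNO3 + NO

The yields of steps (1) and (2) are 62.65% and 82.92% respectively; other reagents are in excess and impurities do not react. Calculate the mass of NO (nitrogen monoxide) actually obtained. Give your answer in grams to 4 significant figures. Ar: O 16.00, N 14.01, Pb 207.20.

Pure Pb(NO3)2 = 574.5 × 0.6064 = 348.38 g.
M(Pb(NO3)2) = 207.20 + 2(14.01) + 6(16.00) = 331.22 g/mol.
M(NO) = 14.01 + 16.00 = 30.01 g/mol.
n(Pb(NO3)2) = 348.38 / 331.22 = 1.0518 mol.
Step 1 (Pb(NO3)2:NO2 = 2:4): theoretical n(NO2) = 2.1036 mol; at 62.65% yield, n(NO2) = 1.3179 mol.
Step 2 (NO2:NO = 3:1): theoretical n(NO) = 0.43930 mol, so theoretical mass = 0.43930 × 30.01 = 13.183 g.
At 82.92% yield, actual mass of NO = 13.183 × 0.8292 = 10.932 g.

10.93 g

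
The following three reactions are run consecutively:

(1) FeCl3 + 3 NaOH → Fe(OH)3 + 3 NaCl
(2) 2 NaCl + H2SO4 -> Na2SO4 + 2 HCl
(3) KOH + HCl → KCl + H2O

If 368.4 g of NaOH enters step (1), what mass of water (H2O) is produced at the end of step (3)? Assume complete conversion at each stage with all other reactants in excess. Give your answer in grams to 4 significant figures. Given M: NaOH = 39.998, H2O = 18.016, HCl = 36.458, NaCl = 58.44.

n(NaOH) = 368.4 / 39.998 = 9.2105 mol.
Reaction (1): NaOH→NaCl ratio 3:3 ⇒ n(NaCl) = 9.2105 mol.
Reaction (2): NaCl→HCl ratio 2:2 ⇒ n(HCl) = 9.2105 mol.
Reaction (3): HCl→H2O ratio 1:1 ⇒ n(H2O) = 9.2105 mol.
Mass of H2O = 9.2105 × 18.016 = 165.94 g.

165.9 g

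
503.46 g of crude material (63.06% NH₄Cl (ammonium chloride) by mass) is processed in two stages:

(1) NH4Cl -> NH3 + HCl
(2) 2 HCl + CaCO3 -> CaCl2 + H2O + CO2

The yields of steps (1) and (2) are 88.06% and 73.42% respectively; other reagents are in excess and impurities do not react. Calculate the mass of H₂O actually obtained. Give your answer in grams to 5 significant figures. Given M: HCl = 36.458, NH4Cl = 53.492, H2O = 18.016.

34.566 g

Pure NH4Cl = 503.46 × 0.6306 = 317.482 g.
n(NH4Cl) = 317.482 / 53.492 = 5.93513 mol.
Step 1 (NH4Cl:HCl = 1:1): theoretical n(HCl) = 5.93513 mol; at 88.06% yield, n(HCl) = 5.22647 mol.
Step 2 (HCl:H2O = 2:1): theoretical n(H2O) = 2.61324 mol, so theoretical mass = 2.61324 × 18.016 = 47.0801 g.
At 73.42% yield, actual mass of H2O = 47.0801 × 0.7342 = 34.5662 g.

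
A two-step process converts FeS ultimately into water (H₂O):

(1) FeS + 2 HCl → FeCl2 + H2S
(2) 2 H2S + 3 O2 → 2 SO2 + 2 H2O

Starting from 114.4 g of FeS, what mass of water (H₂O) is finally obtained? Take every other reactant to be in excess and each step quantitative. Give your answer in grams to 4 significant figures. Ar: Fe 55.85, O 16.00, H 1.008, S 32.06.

23.44 g

M(FeS) = 55.85 + 32.06 = 87.91 g/mol.
M(H2O) = 2(1.008) + 16.00 = 18.016 g/mol.
n(FeS) = 114.40 / 87.91 = 1.3013 mol.
Step 1 gives a 1:1 ratio of FeS to H2S, so n(H2S) = 1.3013 mol.
In step 2 the H2S:H2O ratio is 2:2, so n(H2O) = 1.3013 mol.
Mass of H2O = 1.3013 × 18.016 = 23.445 g.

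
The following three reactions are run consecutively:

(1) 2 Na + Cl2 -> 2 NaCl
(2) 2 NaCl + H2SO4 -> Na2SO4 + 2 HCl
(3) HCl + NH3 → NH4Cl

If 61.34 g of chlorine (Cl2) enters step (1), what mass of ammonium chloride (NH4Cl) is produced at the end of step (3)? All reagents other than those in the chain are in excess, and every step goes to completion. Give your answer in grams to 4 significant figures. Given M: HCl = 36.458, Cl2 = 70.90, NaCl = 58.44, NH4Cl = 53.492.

n(Cl2) = 61.34 / 70.90 = 0.86516 mol.
Reaction (1): Cl2→NaCl ratio 1:2 ⇒ n(NaCl) = 1.7303 mol.
Reaction (2): NaCl→HCl ratio 2:2 ⇒ n(HCl) = 1.7303 mol.
Reaction (3): HCl→NH4Cl ratio 1:1 ⇒ n(NH4Cl) = 1.7303 mol.
Mass of NH4Cl = 1.7303 × 53.492 = 92.559 g.

92.56 g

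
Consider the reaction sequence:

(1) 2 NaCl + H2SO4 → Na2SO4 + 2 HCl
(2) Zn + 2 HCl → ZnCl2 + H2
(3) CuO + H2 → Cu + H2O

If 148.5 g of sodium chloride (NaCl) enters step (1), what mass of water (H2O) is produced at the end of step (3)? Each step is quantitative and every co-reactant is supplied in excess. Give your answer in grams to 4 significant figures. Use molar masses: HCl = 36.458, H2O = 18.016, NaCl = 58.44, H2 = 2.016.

n(NaCl) = 148.5 / 58.44 = 2.5411 mol.
Reaction (1): NaCl→HCl ratio 2:2 ⇒ n(HCl) = 2.5411 mol.
Reaction (2): HCl→H2 ratio 2:1 ⇒ n(H2) = 1.2705 mol.
Reaction (3): H2→H2O ratio 1:1 ⇒ n(H2O) = 1.2705 mol.
Mass of H2O = 1.2705 × 18.016 = 22.890 g.

22.89 g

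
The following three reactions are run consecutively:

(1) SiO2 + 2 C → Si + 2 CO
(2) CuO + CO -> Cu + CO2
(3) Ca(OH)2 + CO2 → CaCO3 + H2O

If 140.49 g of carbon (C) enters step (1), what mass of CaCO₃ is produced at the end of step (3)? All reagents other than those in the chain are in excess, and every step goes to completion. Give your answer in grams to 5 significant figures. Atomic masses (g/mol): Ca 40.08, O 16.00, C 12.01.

M(C) = 12.01 g/mol.
M(CaCO3) = 40.08 + 12.01 + 3(16.00) = 100.09 g/mol.
n(C) = 140.49 / 12.01 = 11.6978 mol.
Reaction (1): C→CO ratio 2:2 ⇒ n(CO) = 11.6978 mol.
Reaction (2): CO→CO2 ratio 1:1 ⇒ n(CO2) = 11.6978 mol.
Reaction (3): CO2→CaCO3 ratio 1:1 ⇒ n(CaCO3) = 11.6978 mol.
Mass of CaCO3 = 11.6978 × 100.09 = 1170.83 g.

1170.8 g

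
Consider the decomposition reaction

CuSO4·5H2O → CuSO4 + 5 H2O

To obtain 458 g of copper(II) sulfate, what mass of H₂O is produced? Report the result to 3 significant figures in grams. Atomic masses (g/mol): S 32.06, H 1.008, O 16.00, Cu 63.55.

258 g

M(CuSO4) = 63.55 + 32.06 + 4(16.00) = 159.61 g/mol.
M(H2O) = 2(1.008) + 16.00 = 18.016 g/mol.
n(CuSO4) = 458.0 g / 159.61 g/mol = 2.869 mol.
From the equation the CuSO4:H2O mole ratio is 1:5, so n(H2O) = 2.869 × 5/1 = 14.35 mol.
Mass of H2O = 14.35 mol × 18.016 g/mol = 258.5 g.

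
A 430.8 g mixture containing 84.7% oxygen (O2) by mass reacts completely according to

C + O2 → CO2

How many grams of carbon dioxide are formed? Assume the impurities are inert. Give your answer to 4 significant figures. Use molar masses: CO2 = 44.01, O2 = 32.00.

501.8 g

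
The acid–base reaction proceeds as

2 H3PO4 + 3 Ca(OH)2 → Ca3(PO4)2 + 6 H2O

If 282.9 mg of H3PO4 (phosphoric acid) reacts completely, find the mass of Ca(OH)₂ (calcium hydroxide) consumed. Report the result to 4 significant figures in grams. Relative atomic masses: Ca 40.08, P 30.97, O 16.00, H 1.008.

0.3209 g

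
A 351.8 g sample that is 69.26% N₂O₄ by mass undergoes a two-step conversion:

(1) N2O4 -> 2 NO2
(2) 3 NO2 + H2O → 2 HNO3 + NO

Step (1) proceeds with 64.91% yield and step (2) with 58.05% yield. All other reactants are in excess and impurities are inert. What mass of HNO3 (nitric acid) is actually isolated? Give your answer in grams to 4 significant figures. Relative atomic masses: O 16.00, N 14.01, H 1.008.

83.83 g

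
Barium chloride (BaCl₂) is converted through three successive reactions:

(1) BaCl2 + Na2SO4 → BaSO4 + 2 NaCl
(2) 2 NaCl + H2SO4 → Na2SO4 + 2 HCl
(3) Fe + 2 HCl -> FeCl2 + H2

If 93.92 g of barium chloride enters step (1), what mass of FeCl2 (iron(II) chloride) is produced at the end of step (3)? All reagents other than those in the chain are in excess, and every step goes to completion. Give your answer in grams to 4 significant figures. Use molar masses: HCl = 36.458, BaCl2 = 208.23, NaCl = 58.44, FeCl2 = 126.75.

n(BaCl2) = 93.92 / 208.23 = 0.45104 mol.
Reaction (1): BaCl2→NaCl ratio 1:2 ⇒ n(NaCl) = 0.90208 mol.
Reaction (2): NaCl→HCl ratio 2:2 ⇒ n(HCl) = 0.90208 mol.
Reaction (3): HCl→FeCl2 ratio 2:1 ⇒ n(FeCl2) = 0.45104 mol.
Mass of FeCl2 = 0.45104 × 126.75 = 57.169 g.

57.17 g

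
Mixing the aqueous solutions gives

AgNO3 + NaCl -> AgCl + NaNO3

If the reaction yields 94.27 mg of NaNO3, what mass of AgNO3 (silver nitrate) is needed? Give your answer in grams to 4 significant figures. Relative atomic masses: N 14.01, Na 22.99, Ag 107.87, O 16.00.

M(NaNO3) = 22.99 + 14.01 + 3(16.00) = 85.00 g/mol.
M(AgNO3) = 107.87 + 14.01 + 3(16.00) = 169.88 g/mol.
Convert: 94.27 mg = 0.094270 g.
n(NaNO3) = 0.094270 g / 85.00 g/mol = 0.0011091 mol.
From the equation the NaNO3:AgNO3 mole ratio is 1:1, so n(AgNO3) = 0.0011091 × 1/1 = 0.0011091 mol.
Mass of AgNO3 = 0.0011091 mol × 169.88 g/mol = 0.18841 g.

0.1884 g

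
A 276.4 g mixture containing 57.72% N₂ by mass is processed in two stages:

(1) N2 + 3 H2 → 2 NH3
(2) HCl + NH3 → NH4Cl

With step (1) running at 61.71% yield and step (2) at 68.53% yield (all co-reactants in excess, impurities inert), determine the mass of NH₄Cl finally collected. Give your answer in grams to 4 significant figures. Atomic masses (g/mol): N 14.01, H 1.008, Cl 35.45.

Pure N2 = 276.4 × 0.5772 = 159.54 g.
M(N2) = 2(14.01) = 28.02 g/mol.
M(NH4Cl) = 14.01 + 4(1.008) + 35.45 = 53.492 g/mol.
n(N2) = 159.54 / 28.02 = 5.6937 mol.
Step 1 (N2:NH3 = 1:2): theoretical n(NH3) = 11.387 mol; at 61.71% yield, n(NH3) = 7.0272 mol.
Step 2 (NH3:NH4Cl = 1:1): theoretical n(NH4Cl) = 7.0272 mol, so theoretical mass = 7.0272 × 53.492 = 375.90 g.
At 68.53% yield, actual mass of NH4Cl = 375.90 × 0.6853 = 257.60 g.

257.6 g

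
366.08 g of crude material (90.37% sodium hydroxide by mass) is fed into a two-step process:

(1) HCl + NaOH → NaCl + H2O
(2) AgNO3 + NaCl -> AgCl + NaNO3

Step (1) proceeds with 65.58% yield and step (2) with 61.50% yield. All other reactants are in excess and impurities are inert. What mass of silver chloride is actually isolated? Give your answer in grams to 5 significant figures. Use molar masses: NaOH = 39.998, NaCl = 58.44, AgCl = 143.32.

Pure NaOH = 366.08 × 0.9037 = 330.826 g.
n(NaOH) = 330.826 / 39.998 = 8.27108 mol.
Step 1 (NaOH:NaCl = 1:1): theoretical n(NaCl) = 8.27108 mol; at 65.58% yield, n(NaCl) = 5.42417 mol.
Step 2 (NaCl:AgCl = 1:1): theoretical n(AgCl) = 5.42417 mol, so theoretical mass = 5.42417 × 143.32 = 777.392 g.
At 61.50% yield, actual mass of AgCl = 777.392 × 0.6150 = 478.096 g.

478.10 g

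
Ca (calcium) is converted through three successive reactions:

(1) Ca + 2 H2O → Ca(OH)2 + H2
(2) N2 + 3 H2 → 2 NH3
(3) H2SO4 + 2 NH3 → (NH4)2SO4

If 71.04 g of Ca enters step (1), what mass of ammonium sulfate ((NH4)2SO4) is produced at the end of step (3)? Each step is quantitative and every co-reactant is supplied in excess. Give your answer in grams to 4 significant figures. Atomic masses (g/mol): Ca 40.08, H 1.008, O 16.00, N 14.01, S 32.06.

M(Ca) = 40.08 g/mol.
M((NH4)2SO4) = 2(14.01) + 8(1.008) + 32.06 + 4(16.00) = 132.144 g/mol.
n(Ca) = 71.04 / 40.08 = 1.7725 mol.
Reaction (1): Ca→H2 ratio 1:1 ⇒ n(H2) = 1.7725 mol.
Reaction (2): H2→NH3 ratio 3:2 ⇒ n(NH3) = 1.1816 mol.
Reaction (3): NH3→(NH4)2SO4 ratio 2:1 ⇒ n((NH4)2SO4) = 0.59082 mol.
Mass of (NH4)2SO4 = 0.59082 × 132.144 = 78.073 g.

78.07 g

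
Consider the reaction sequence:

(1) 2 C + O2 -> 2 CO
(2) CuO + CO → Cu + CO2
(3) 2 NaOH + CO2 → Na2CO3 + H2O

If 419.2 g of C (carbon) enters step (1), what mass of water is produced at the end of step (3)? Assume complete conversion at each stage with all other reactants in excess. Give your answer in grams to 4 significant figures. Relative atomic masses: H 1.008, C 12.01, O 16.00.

M(C) = 12.01 g/mol.
M(H2O) = 2(1.008) + 16.00 = 18.016 g/mol.
n(C) = 419.2 / 12.01 = 34.904 mol.
Reaction (1): C→CO ratio 2:2 ⇒ n(CO) = 34.904 mol.
Reaction (2): CO→CO2 ratio 1:1 ⇒ n(CO2) = 34.904 mol.
Reaction (3): CO2→H2O ratio 1:1 ⇒ n(H2O) = 34.904 mol.
Mass of H2O = 34.904 × 18.016 = 628.83 g.

628.8 g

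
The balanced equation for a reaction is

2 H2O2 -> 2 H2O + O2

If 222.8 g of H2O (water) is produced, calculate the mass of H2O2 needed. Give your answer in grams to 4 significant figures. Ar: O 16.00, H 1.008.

420.7 g

M(H2O) = 2(1.008) + 16.00 = 18.016 g/mol.
M(H2O2) = 2(1.008) + 2(16.00) = 34.016 g/mol.
n(H2O) = 222.80 g / 18.016 g/mol = 12.367 mol.
From the equation the H2O:H2O2 mole ratio is 2:2, so n(H2O2) = 12.367 × 2/2 = 12.367 mol.
Mass of H2O2 = 12.367 mol × 34.016 g/mol = 420.67 g.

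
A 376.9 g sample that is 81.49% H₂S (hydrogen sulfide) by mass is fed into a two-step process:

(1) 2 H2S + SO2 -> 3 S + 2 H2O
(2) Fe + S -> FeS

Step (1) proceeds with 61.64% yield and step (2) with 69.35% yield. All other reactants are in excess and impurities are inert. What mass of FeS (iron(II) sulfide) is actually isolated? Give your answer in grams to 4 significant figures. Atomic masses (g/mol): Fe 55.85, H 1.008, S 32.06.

Pure H2S = 376.9 × 0.8149 = 307.14 g.
M(H2S) = 2(1.008) + 32.06 = 34.076 g/mol.
M(FeS) = 55.85 + 32.06 = 87.91 g/mol.
n(H2S) = 307.14 / 34.076 = 9.0133 mol.
Step 1 (H2S:S = 2:3): theoretical n(S) = 13.520 mol; at 61.64% yield, n(S) = 8.3337 mol.
Step 2 (S:FeS = 1:1): theoretical n(FeS) = 8.3337 mol, so theoretical mass = 8.3337 × 87.91 = 732.61 g.
At 69.35% yield, actual mass of FeS = 732.61 × 0.6935 = 508.07 g.

508.1 g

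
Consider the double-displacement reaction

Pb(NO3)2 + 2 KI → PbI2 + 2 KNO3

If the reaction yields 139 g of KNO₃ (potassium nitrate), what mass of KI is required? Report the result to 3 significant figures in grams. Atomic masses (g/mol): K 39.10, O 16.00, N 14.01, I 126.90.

M(KNO3) = 39.10 + 14.01 + 3(16.00) = 101.11 g/mol.
M(KI) = 39.10 + 126.90 = 166.00 g/mol.
n(KNO3) = 139.0 g / 101.11 g/mol = 1.375 mol.
From the equation the KNO3:KI mole ratio is 2:2, so n(KI) = 1.375 × 2/2 = 1.375 mol.
Mass of KI = 1.375 mol × 166.00 g/mol = 228.2 g.

228 g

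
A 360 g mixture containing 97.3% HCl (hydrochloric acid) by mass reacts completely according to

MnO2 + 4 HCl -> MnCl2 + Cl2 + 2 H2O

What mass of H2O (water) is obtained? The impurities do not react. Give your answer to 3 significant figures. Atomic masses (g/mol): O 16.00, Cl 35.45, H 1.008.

86.5 g

Mass of pure HCl = 360 g × 0.973 = 350.3 g.
M(HCl) = 1.008 + 35.45 = 36.458 g/mol.
M(H2O) = 2(1.008) + 16.00 = 18.016 g/mol.
n(HCl) = 350.3 g / 36.458 g/mol = 9.608 mol.
From the equation the HCl:H2O mole ratio is 4:2, so n(H2O) = 9.608 × 2/4 = 4.804 mol.
Mass of H2O = 4.804 mol × 18.016 g/mol = 86.55 g.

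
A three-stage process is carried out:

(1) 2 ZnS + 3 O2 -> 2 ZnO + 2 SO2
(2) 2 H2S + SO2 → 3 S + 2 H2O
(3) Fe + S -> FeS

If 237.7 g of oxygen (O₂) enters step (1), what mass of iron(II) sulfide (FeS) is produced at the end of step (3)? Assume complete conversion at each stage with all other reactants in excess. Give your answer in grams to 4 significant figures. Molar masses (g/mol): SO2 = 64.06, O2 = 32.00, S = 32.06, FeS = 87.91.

1306 g

n(O2) = 237.7 / 32.00 = 7.4281 mol.
Reaction (1): O2→SO2 ratio 3:2 ⇒ n(SO2) = 4.9521 mol.
Reaction (2): SO2→S ratio 1:3 ⇒ n(S) = 14.856 mol.
Reaction (3): S→FeS ratio 1:1 ⇒ n(FeS) = 14.856 mol.
Mass of FeS = 14.856 × 87.91 = 1306.0 g.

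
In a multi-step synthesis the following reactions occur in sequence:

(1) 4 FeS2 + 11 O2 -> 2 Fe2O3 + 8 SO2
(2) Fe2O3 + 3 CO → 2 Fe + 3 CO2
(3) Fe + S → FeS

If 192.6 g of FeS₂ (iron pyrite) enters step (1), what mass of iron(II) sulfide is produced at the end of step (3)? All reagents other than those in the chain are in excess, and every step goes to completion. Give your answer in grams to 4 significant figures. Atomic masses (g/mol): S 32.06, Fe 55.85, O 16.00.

141.1 g

M(FeS2) = 55.85 + 2(32.06) = 119.97 g/mol.
M(FeS) = 55.85 + 32.06 = 87.91 g/mol.
n(FeS2) = 192.6 / 119.97 = 1.6054 mol.
Reaction (1): FeS2→Fe2O3 ratio 4:2 ⇒ n(Fe2O3) = 0.80270 mol.
Reaction (2): Fe2O3→Fe ratio 1:2 ⇒ n(Fe) = 1.6054 mol.
Reaction (3): Fe→FeS ratio 1:1 ⇒ n(FeS) = 1.6054 mol.
Mass of FeS = 1.6054 × 87.91 = 141.13 g.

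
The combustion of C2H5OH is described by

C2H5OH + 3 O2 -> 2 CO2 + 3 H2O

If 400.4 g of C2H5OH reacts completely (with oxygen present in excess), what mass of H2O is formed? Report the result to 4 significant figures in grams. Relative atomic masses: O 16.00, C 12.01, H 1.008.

469.8 g

M(C2H5OH) = 2(12.01) + 6(1.008) + 16.00 = 46.068 g/mol.
M(H2O) = 2(1.008) + 16.00 = 18.016 g/mol.
n(C2H5OH) = 400.40 g / 46.068 g/mol = 8.6915 mol.
From the equation the C2H5OH:H2O mole ratio is 1:3, so n(H2O) = 8.6915 × 3/1 = 26.074 mol.
Mass of H2O = 26.074 mol × 18.016 g/mol = 469.76 g.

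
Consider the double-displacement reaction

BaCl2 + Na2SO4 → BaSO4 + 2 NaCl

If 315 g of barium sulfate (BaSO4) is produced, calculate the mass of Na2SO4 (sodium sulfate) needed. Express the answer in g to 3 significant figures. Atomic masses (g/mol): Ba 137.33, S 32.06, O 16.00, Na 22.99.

192 g

M(BaSO4) = 137.33 + 32.06 + 4(16.00) = 233.39 g/mol.
M(Na2SO4) = 2(22.99) + 32.06 + 4(16.00) = 142.04 g/mol.
n(BaSO4) = 315.0 g / 233.39 g/mol = 1.350 mol.
From the equation the BaSO4:Na2SO4 mole ratio is 1:1, so n(Na2SO4) = 1.350 × 1/1 = 1.350 mol.
Mass of Na2SO4 = 1.350 mol × 142.04 g/mol = 191.7 g.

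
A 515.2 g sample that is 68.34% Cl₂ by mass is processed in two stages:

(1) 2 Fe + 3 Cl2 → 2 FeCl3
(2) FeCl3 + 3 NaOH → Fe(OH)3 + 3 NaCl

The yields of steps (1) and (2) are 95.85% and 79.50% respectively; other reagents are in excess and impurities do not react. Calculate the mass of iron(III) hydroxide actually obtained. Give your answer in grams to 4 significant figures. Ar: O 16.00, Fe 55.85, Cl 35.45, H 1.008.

Pure Cl2 = 515.2 × 0.6834 = 352.09 g.
M(Cl2) = 2(35.45) = 70.90 g/mol.
M(Fe(OH)3) = 55.85 + 3(16.00) + 3(1.008) = 106.874 g/mol.
n(Cl2) = 352.09 / 70.90 = 4.9660 mol.
Step 1 (Cl2:FeCl3 = 3:2): theoretical n(FeCl3) = 3.3107 mol; at 95.85% yield, n(FeCl3) = 3.1733 mol.
Step 2 (FeCl3:Fe(OH)3 = 1:1): theoretical n(Fe(OH)3) = 3.1733 mol, so theoretical mass = 3.1733 × 106.874 = 339.14 g.
At 79.50% yield, actual mass of Fe(OH)3 = 339.14 × 0.7950 = 269.62 g.

269.6 g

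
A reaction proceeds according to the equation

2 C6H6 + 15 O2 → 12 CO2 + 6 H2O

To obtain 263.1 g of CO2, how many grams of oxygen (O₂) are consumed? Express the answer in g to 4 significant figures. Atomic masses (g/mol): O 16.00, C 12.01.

239.1 g

M(CO2) = 12.01 + 2(16.00) = 44.01 g/mol.
M(O2) = 2(16.00) = 32.00 g/mol.
n(CO2) = 263.10 g / 44.01 g/mol = 5.9782 mol.
From the equation the CO2:O2 mole ratio is 12:15, so n(O2) = 5.9782 × 15/12 = 7.4727 mol.
Mass of O2 = 7.4727 mol × 32.00 g/mol = 239.13 g.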